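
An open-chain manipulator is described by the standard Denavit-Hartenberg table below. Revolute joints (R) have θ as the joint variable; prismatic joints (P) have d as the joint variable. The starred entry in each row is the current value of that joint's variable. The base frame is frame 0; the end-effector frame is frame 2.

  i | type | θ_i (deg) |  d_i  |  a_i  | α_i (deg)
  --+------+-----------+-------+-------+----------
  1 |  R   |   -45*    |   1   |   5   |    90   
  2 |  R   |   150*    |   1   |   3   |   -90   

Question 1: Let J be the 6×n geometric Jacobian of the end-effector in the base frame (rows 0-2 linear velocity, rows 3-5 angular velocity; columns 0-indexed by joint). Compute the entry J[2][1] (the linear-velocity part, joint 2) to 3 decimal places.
axis z_1 = (-0.7071,-0.7071,0.0000); lever o_n−o_1 = (-2.5442,1.1300,1.5000)
cross product → J_v[:, 1] = (-1.0607,1.0607,-2.5981)
J_ω[:, 1] = z_1
entry J[2][1] = -2.5981

-2.598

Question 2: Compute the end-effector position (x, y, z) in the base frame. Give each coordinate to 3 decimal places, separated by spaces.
0.991 -2.406 2.500

after link 1: o_1 = (3.5355, -3.5355, 1.0000)
after link 2: o_2 = (0.9913, -2.4055, 2.5000)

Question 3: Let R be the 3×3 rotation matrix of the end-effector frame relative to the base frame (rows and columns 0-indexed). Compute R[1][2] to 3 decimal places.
End-effector z-axis (col 2 of R) = (-0.3536,0.3536,-0.8660)
R[1][2] = 0.3536

0.354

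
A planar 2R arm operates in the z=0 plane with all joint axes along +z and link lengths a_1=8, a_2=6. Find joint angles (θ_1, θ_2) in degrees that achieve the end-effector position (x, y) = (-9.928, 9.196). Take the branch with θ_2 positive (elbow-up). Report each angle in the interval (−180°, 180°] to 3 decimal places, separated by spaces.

cos θ_2 = (183.1316−8²−6²)/(2·8·6) = 0.8660; θ_2 = 30.0082° (elbow-up)
β = atan2(9.1960,-9.9280) = 137.1920°; ψ = atan2(3.0007,13.1957) = 12.8113°
θ_1 = β − ψ = 124.3807°

124.381 30.008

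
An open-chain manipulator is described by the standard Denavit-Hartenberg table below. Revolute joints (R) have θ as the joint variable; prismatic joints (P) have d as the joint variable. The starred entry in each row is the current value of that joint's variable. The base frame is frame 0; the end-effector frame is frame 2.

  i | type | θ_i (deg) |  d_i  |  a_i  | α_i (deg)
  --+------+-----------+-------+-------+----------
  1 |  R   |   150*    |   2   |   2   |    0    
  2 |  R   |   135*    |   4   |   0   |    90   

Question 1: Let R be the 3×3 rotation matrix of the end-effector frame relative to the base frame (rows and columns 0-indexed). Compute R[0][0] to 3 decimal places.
End-effector x-axis (col 0 of R) = (0.2588,-0.9659,0.0000)
R[0][0] = 0.2588

0.259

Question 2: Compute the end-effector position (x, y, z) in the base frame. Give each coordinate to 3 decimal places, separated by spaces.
after link 1: o_1 = (-1.7321, 1.0000, 2.0000)
after link 2: o_2 = (-1.7321, 1.0000, 6.0000)

-1.732 1.000 6.000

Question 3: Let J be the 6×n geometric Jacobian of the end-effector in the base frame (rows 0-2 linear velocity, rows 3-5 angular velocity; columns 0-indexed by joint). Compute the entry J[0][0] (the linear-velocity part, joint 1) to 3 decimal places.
-1.000

axis z_0 = ẑ; lever o_n−o_0 = (-1.7321,1.0000,6.0000)
cross product → J_v[:, 0] = (-1.0000,-1.7321,0.0000)
J_ω[:, 0] = z_0
entry J[0][0] = -1.0000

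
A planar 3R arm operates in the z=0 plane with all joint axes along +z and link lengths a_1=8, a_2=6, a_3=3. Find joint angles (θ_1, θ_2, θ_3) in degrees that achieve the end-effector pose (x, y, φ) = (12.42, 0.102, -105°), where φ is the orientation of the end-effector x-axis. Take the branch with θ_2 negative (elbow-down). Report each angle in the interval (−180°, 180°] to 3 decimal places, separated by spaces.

wrist centre = target − a_3·(cos φ, sin φ) = (13.1965, 2.9998)
cos θ_2 = (183.1451−8²−6²)/(2·8·6) = 0.8661; θ_2 = -29.9920° (elbow-down)
β = atan2(2.9998,13.1965) = 12.8067°; ψ = atan2(-2.9993,13.1966) = -12.8045°
θ_1 = β − ψ = 25.6112°
θ_3 = φ − θ_1 − θ_2 = -100.6192° (wrapped to (-180°,180°])

25.611 -29.992 -100.619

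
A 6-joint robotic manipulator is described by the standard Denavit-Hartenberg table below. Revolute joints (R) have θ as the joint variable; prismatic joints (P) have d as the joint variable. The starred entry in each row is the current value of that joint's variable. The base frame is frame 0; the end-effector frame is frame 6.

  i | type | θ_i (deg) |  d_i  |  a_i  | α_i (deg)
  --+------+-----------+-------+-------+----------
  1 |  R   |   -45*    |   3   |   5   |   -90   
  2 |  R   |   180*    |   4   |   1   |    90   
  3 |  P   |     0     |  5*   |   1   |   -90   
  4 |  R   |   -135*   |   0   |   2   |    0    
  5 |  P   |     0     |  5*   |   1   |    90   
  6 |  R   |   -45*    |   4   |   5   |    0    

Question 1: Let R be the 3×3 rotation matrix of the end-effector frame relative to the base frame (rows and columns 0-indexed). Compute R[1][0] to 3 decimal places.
End-effector x-axis (col 0 of R) = (-0.1464,-0.8536,-0.5000)
R[1][0] = -0.8536

-0.854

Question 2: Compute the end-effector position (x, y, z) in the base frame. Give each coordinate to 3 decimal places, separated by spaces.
11.253 -3.525 -3.793

after link 1: o_1 = (3.5355, -3.5355, 3.0000)
after link 2: o_2 = (5.6569, 0.0000, 3.0000)
after link 3: o_3 = (4.9497, 0.7071, -2.0000)
after link 4: o_4 = (5.9497, -0.2929, -3.4142)
after link 5: o_5 = (9.9853, 2.7426, -4.1213)
after link 6: o_6 = (11.2530, -3.5251, -3.7929)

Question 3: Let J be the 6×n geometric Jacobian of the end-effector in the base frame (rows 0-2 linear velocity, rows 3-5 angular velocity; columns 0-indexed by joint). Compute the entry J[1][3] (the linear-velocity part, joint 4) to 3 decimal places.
1.268

axis z_3 = (0.7071,0.7071,0.0000); lever o_n−o_3 = (6.3033,-4.2322,-1.7929)
cross product → J_v[:, 3] = (-1.2678,1.2678,-7.4497)
J_ω[:, 3] = z_3
entry J[1][3] = 1.2678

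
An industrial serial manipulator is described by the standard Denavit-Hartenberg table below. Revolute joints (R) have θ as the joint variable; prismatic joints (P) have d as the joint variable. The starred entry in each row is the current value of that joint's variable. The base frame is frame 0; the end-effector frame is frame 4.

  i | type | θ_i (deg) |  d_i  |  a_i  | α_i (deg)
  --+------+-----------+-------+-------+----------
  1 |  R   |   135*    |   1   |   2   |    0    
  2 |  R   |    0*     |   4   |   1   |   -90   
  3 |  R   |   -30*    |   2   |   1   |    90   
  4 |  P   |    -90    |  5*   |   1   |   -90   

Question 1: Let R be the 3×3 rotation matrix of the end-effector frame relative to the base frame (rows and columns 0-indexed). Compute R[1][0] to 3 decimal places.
End-effector x-axis (col 0 of R) = (0.7071,0.7071,0.0000)
R[1][0] = 0.7071

0.707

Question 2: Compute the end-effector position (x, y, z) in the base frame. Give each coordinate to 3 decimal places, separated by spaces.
after link 1: o_1 = (-1.4142, 1.4142, 1.0000)
after link 2: o_2 = (-2.1213, 2.1213, 5.0000)
after link 3: o_3 = (-4.1479, 1.3195, 5.5000)
after link 4: o_4 = (-1.6730, 0.2588, 9.8301)

-1.673 0.259 9.830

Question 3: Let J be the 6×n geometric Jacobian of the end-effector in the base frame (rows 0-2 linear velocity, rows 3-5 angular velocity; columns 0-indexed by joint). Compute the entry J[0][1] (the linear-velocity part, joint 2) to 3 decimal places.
axis z_1 = (0.0000,0.0000,1.0000); lever o_n−o_1 = (-0.2588,-1.1554,8.8301)
cross product → J_v[:, 1] = (1.1554,-0.2588,0.0000)
J_ω[:, 1] = z_1
entry J[0][1] = 1.1554

1.155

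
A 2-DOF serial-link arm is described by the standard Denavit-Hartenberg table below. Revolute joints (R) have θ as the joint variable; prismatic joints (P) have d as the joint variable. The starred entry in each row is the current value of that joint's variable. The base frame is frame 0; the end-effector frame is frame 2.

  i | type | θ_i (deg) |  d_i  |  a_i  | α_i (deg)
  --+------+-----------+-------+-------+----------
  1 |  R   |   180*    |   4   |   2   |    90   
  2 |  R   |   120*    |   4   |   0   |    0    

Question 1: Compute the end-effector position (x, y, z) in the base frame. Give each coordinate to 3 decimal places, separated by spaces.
-2.000 4.000 4.000

after link 1: o_1 = (-2.0000, 0.0000, 4.0000)
after link 2: o_2 = (-2.0000, 4.0000, 4.0000)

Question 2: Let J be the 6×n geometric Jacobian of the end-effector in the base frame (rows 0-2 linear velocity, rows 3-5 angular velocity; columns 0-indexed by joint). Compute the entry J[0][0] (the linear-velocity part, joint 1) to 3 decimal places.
-4.000

axis z_0 = ẑ; lever o_n−o_0 = (-2.0000,4.0000,4.0000)
cross product → J_v[:, 0] = (-4.0000,-2.0000,0.0000)
J_ω[:, 0] = z_0
entry J[0][0] = -4.0000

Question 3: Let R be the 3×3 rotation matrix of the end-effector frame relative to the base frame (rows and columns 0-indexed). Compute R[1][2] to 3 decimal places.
End-effector z-axis (col 2 of R) = (0.0000,1.0000,0.0000)
R[1][2] = 1.0000

1.000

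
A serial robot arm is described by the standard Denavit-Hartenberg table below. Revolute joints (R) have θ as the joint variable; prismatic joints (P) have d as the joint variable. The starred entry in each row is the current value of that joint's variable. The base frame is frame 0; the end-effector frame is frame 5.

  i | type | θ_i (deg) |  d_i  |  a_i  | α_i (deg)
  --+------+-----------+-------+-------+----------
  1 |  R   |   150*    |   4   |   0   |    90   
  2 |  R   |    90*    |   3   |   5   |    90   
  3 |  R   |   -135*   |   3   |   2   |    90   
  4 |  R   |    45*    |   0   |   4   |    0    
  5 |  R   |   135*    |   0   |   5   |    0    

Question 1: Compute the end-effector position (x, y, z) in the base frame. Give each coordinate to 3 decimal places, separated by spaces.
after link 1: o_1 = (0.0000, 0.0000, 4.0000)
after link 2: o_2 = (1.5000, 2.5981, 9.0000)
after link 3: o_3 = (-1.8052, 2.8733, 7.5858)
after link 4: o_4 = (-5.2547, 2.5555, 5.5858)
after link 5: o_5 = (-3.4869, 5.6174, 9.1213)

-3.487 5.617 9.121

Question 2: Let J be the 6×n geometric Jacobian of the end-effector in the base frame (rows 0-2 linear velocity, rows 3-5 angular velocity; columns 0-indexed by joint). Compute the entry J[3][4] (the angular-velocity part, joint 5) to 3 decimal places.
axis z_4 = (0.3536,0.6124,-0.7071); lever o_n−o_4 = (1.7678,3.0619,3.5355)
cross product → J_v[:, 4] = (4.3301,-2.5000,0.0000)
J_ω[:, 4] = z_4
entry J[3][4] = 0.3536

0.354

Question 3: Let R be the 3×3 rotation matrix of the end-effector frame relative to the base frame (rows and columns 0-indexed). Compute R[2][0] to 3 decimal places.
End-effector x-axis (col 0 of R) = (0.3536,0.6124,0.7071)
R[2][0] = 0.7071

0.707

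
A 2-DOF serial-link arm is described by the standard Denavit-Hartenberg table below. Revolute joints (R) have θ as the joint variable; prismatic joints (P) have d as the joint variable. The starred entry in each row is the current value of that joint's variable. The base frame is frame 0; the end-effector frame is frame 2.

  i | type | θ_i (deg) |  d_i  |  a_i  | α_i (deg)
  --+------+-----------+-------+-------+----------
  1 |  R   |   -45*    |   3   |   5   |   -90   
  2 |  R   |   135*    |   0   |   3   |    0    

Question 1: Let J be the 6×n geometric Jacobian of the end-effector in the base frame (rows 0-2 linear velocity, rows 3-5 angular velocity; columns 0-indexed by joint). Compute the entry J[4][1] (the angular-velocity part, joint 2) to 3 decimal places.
0.707

axis z_1 = (0.7071,0.7071,0.0000); lever o_n−o_1 = (-1.5000,1.5000,-2.1213)
cross product → J_v[:, 1] = (-1.5000,1.5000,2.1213)
J_ω[:, 1] = z_1
entry J[4][1] = 0.7071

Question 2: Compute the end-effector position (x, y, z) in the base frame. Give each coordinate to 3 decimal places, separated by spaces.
after link 1: o_1 = (3.5355, -3.5355, 3.0000)
after link 2: o_2 = (2.0355, -2.0355, 0.8787)

2.036 -2.036 0.879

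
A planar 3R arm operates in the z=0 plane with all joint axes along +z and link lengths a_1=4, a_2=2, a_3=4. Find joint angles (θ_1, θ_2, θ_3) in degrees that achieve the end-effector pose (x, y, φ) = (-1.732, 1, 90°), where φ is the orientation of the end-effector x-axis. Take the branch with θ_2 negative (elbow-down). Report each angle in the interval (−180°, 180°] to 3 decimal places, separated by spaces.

-89.999 -120.001 -60.000

wrist centre = target − a_3·(cos φ, sin φ) = (-1.7320, -3.0000)
cos θ_2 = (11.9998−4²−2²)/(2·4·2) = -0.5000; θ_2 = -120.0007° (elbow-down)
β = atan2(-3.0000,-1.7320) = -119.9993°; ψ = atan2(-1.7320,3.0000) = -30.0000°
θ_1 = β − ψ = -89.9993°
θ_3 = φ − θ_1 − θ_2 = -60.0000° (wrapped to (-180°,180°])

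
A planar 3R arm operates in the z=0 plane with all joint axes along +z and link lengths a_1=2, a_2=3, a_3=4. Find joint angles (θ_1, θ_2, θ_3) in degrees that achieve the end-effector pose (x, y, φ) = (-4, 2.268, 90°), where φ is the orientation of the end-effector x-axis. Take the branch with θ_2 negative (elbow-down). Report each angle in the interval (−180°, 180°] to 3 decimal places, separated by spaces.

-120.000 -60.001 -89.999

wrist centre = target − a_3·(cos φ, sin φ) = (-4.0000, -1.7320)
cos θ_2 = (18.9998−2²−3²)/(2·2·3) = 0.5000; θ_2 = -60.0010° (elbow-down)
β = atan2(-1.7320,-4.0000) = -156.5874°; ψ = atan2(-2.5981,3.5000) = -36.5874°
θ_1 = β − ψ = -120.0000°
θ_3 = φ − θ_1 − θ_2 = -89.9990° (wrapped to (-180°,180°])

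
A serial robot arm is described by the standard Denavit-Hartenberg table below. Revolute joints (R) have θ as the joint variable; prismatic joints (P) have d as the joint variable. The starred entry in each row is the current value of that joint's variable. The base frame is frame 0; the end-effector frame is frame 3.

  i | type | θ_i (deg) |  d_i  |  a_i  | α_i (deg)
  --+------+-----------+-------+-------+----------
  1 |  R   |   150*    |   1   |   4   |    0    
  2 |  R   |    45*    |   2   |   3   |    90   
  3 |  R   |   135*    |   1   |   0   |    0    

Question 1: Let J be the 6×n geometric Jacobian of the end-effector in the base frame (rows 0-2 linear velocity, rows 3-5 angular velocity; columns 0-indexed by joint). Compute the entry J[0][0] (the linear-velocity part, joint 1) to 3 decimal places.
-2.189

axis z_0 = ẑ; lever o_n−o_0 = (-6.6207,2.1895,3.0000)
cross product → J_v[:, 0] = (-2.1895,-6.6207,0.0000)
J_ω[:, 0] = z_0
entry J[0][0] = -2.1895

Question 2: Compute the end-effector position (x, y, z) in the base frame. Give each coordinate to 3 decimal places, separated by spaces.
after link 1: o_1 = (-3.4641, 2.0000, 1.0000)
after link 2: o_2 = (-6.3619, 1.2235, 3.0000)
after link 3: o_3 = (-6.6207, 2.1895, 3.0000)

-6.621 2.189 3.000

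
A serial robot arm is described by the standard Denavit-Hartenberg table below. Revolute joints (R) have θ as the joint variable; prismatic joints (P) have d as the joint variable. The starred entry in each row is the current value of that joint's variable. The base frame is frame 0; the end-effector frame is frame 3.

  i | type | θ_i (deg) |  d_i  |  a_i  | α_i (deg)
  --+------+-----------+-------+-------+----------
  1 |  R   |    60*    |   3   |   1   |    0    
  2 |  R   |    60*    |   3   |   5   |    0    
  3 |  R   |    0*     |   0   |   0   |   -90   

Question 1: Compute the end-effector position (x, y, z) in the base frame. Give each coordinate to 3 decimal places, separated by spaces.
-2.000 5.196 6.000

after link 1: o_1 = (0.5000, 0.8660, 3.0000)
after link 2: o_2 = (-2.0000, 5.1962, 6.0000)
after link 3: o_3 = (-2.0000, 5.1962, 6.0000)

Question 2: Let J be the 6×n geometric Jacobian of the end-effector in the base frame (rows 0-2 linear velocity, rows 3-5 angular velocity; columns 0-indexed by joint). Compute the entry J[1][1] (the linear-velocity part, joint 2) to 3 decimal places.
axis z_1 = (0.0000,0.0000,1.0000); lever o_n−o_1 = (-2.5000,4.3301,3.0000)
cross product → J_v[:, 1] = (-4.3301,-2.5000,0.0000)
J_ω[:, 1] = z_1
entry J[1][1] = -2.5000

-2.500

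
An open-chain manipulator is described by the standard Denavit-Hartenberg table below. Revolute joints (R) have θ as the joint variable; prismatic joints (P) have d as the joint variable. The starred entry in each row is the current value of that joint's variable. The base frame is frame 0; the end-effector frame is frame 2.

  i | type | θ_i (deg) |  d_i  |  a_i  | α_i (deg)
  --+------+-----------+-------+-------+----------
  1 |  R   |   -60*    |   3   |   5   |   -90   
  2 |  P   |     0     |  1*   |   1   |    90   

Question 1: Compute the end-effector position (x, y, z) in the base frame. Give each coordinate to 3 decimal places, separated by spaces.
after link 1: o_1 = (2.5000, -4.3301, 3.0000)
after link 2: o_2 = (3.8660, -4.6962, 3.0000)

3.866 -4.696 3.000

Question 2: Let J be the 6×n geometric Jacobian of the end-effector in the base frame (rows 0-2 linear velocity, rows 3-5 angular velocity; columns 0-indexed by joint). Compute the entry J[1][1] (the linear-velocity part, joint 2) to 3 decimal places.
prismatic axis z_1 = (0.8660,0.5000,0.0000)
J_v[:, 1] = z_1; J_ω[:, 1] = (0,0,0)
entry J[1][1] = 0.5000

0.500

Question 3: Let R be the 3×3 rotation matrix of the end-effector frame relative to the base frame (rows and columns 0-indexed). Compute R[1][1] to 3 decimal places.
End-effector y-axis (col 1 of R) = (0.8660,0.5000,0.0000)
R[1][1] = 0.5000

0.500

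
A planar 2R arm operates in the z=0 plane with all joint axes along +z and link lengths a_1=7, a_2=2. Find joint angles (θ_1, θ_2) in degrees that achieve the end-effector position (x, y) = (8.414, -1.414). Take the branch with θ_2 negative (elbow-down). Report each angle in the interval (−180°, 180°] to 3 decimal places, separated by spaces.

cos θ_2 = (72.7948−7²−2²)/(2·7·2) = 0.7070; θ_2 = -45.0121° (elbow-down)
β = atan2(-1.4140,8.4140) = -9.5396°; ψ = atan2(-1.4145,8.4139) = -9.5431°
θ_1 = β − ψ = 0.0035°

0.003 -45.012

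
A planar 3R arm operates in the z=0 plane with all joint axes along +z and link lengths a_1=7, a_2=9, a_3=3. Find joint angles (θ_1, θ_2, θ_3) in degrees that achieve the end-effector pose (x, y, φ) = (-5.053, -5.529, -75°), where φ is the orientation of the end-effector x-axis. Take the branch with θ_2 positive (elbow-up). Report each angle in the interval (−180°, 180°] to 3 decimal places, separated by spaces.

wrist centre = target − a_3·(cos φ, sin φ) = (-5.8295, -2.6312)
cos θ_2 = (40.9059−7²−9²)/(2·7·9) = -0.7071; θ_2 = 134.9991° (elbow-up)
β = atan2(-2.6312,-5.8295) = -155.7072°; ψ = atan2(6.3641,0.6361) = 84.2918°
θ_1 = β − ψ = -239.9990°
θ_3 = φ − θ_1 − θ_2 = 29.9999° (wrapped to (-180°,180°])

120.001 134.999 30.000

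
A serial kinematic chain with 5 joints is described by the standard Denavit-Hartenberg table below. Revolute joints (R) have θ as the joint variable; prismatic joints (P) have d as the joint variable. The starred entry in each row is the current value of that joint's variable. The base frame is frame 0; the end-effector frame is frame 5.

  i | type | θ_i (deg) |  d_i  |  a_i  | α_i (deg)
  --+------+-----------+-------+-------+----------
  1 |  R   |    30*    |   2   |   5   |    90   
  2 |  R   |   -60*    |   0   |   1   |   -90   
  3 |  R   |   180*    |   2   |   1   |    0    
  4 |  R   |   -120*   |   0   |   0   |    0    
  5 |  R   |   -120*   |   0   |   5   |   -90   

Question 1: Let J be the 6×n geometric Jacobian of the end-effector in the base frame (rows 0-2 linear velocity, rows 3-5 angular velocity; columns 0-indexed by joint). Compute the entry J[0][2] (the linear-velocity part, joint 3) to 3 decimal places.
axis z_2 = (0.7500,0.4330,0.5000); lever o_n−o_2 = (4.3146,-2.5090,-0.2990)
cross product → J_v[:, 2] = (1.1250,2.3816,-3.7500)
J_ω[:, 2] = z_2
entry J[0][2] = 1.1250

1.125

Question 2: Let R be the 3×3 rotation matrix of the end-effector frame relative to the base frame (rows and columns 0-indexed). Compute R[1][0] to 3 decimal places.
-0.625

End-effector x-axis (col 0 of R) = (0.6495,-0.6250,-0.4330)
R[1][0] = -0.6250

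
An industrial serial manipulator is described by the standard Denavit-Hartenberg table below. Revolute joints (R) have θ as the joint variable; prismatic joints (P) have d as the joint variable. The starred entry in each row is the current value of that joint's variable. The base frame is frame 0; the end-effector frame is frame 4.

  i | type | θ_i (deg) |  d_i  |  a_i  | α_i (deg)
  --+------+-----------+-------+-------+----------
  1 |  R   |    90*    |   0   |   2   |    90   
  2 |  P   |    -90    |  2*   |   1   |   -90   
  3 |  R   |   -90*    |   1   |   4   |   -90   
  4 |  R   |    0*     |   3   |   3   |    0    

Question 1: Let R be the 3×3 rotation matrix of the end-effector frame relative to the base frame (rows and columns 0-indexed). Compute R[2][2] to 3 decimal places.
End-effector z-axis (col 2 of R) = (0.0000,0.0000,-1.0000)
R[2][2] = -1.0000

-1.000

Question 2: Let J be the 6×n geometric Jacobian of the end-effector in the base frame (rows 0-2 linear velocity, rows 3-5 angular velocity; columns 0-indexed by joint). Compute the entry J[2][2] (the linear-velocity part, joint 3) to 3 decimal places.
axis z_2 = (0.0000,1.0000,0.0000); lever o_n−o_2 = (7.0000,1.0000,-3.0000)
cross product → J_v[:, 2] = (-3.0000,0.0000,-7.0000)
J_ω[:, 2] = z_2
entry J[2][2] = -7.0000

-7.000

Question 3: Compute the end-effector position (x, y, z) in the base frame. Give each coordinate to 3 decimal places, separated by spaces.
9.000 3.000 -4.000

after link 1: o_1 = (0.0000, 2.0000, 0.0000)
after link 2: o_2 = (2.0000, 2.0000, -1.0000)
after link 3: o_3 = (6.0000, 3.0000, -1.0000)
after link 4: o_4 = (9.0000, 3.0000, -4.0000)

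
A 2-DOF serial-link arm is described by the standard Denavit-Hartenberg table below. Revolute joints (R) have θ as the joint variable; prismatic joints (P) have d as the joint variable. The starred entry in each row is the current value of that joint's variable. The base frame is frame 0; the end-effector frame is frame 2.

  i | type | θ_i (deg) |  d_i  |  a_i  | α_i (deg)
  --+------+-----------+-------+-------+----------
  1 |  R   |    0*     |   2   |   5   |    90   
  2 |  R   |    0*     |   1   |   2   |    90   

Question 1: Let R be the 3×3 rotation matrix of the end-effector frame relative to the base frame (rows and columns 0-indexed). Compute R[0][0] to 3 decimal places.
1.000

End-effector x-axis (col 0 of R) = (1.0000,0.0000,0.0000)
R[0][0] = 1.0000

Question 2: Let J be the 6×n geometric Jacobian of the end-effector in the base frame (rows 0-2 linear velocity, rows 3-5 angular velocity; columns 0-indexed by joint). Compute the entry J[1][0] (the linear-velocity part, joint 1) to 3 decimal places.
7.000

axis z_0 = ẑ; lever o_n−o_0 = (7.0000,-1.0000,2.0000)
cross product → J_v[:, 0] = (1.0000,7.0000,-0.0000)
J_ω[:, 0] = z_0
entry J[1][0] = 7.0000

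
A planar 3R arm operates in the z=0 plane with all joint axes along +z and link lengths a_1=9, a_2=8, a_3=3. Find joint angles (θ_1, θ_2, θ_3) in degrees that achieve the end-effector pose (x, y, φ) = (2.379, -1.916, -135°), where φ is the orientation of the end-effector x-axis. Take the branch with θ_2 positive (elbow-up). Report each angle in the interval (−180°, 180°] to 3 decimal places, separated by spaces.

-60.006 149.998 135.008

wrist centre = target − a_3·(cos φ, sin φ) = (4.5003, 0.2053)
cos θ_2 = (20.2950−9²−8²)/(2·9·8) = -0.8660; θ_2 = 149.9979° (elbow-up)
β = atan2(0.2053,4.5003) = 2.6122°; ψ = atan2(4.0003,2.0719) = 62.6180°
θ_1 = β − ψ = -60.0057°
θ_3 = φ − θ_1 − θ_2 = 135.0079° (wrapped to (-180°,180°])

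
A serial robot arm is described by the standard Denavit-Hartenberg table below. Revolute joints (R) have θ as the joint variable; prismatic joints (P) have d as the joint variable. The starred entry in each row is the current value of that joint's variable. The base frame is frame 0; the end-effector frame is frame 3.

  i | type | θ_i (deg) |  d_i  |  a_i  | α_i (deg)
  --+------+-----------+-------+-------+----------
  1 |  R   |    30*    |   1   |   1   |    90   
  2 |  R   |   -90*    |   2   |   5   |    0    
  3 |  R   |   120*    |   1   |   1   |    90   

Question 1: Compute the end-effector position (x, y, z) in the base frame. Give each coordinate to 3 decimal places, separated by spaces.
after link 1: o_1 = (0.8660, 0.5000, 1.0000)
after link 2: o_2 = (1.8660, -1.2321, -4.0000)
after link 3: o_3 = (3.1160, -1.6651, -3.5000)

3.116 -1.665 -3.500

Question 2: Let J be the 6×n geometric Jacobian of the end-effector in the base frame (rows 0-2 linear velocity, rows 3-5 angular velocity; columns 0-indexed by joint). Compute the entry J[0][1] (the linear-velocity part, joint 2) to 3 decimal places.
3.897

axis z_1 = (0.5000,-0.8660,0.0000); lever o_n−o_1 = (2.2500,-2.1651,-4.5000)
cross product → J_v[:, 1] = (3.8971,2.2500,0.8660)
J_ω[:, 1] = z_1
entry J[0][1] = 3.8971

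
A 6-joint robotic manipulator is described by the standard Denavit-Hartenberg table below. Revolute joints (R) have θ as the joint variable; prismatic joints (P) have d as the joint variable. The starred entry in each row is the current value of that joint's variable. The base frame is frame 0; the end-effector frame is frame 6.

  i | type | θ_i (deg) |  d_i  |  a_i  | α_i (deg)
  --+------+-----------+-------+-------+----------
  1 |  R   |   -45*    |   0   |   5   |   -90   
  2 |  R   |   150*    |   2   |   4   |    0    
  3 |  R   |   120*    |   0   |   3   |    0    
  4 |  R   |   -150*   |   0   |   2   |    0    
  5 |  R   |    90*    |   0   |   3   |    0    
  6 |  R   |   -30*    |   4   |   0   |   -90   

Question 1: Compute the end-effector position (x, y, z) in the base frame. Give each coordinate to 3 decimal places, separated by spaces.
2.784 5.701 0.768

after link 1: o_1 = (3.5355, -3.5355, 0.0000)
after link 2: o_2 = (2.5003, 0.3282, -2.0000)
after link 3: o_3 = (2.5003, 0.3282, 1.0000)
after link 4: o_4 = (1.7932, 1.0353, -0.7321)
after link 5: o_5 = (-0.0440, 2.8724, 0.7679)
after link 6: o_6 = (2.7845, 5.7008, 0.7679)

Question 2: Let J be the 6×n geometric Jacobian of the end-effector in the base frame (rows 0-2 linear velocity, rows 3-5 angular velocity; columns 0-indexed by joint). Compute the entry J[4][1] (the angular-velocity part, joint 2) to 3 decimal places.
axis z_1 = (0.7071,0.7071,0.0000); lever o_n−o_1 = (-0.7511,9.2364,0.7679)
cross product → J_v[:, 1] = (0.5430,-0.5430,7.0622)
J_ω[:, 1] = z_1
entry J[4][1] = 0.7071

0.707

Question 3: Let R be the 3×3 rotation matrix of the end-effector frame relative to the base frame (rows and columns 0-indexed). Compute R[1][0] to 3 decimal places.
0.707

End-effector x-axis (col 0 of R) = (-0.7071,0.7071,-0.0000)
R[1][0] = 0.7071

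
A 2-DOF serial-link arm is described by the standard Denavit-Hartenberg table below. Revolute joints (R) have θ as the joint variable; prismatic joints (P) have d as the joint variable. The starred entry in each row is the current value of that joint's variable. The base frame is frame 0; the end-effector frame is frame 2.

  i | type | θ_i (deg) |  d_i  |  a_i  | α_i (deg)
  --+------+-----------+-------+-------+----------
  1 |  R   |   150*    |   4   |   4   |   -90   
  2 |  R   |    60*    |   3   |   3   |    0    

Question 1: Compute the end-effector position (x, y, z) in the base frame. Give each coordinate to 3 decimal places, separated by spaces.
-6.263 0.152 1.402

after link 1: o_1 = (-3.4641, 2.0000, 4.0000)
after link 2: o_2 = (-6.2631, 0.1519, 1.4019)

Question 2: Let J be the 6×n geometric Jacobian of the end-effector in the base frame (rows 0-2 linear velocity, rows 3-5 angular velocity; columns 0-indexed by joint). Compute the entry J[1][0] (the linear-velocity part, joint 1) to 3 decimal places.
axis z_0 = ẑ; lever o_n−o_0 = (-6.2631,0.1519,1.4019)
cross product → J_v[:, 0] = (-0.1519,-6.2631,0.0000)
J_ω[:, 0] = z_0
entry J[1][0] = -6.2631

-6.263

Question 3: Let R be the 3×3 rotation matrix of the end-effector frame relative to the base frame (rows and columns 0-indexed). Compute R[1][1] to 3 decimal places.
End-effector y-axis (col 1 of R) = (0.7500,-0.4330,-0.5000)
R[1][1] = -0.4330

-0.433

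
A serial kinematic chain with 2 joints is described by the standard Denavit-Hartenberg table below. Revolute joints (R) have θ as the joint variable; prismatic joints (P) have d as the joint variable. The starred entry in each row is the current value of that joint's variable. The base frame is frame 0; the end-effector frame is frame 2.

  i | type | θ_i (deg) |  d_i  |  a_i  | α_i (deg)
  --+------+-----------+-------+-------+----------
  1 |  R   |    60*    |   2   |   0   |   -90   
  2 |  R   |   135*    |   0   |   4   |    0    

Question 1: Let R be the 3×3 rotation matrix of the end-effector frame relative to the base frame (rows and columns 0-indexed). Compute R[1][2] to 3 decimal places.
End-effector z-axis (col 2 of R) = (-0.8660,0.5000,0.0000)
R[1][2] = 0.5000

0.500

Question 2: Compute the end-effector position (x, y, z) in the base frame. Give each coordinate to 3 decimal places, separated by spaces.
after link 1: o_1 = (0.0000, 0.0000, 2.0000)
after link 2: o_2 = (-1.4142, -2.4495, -0.8284)

-1.414 -2.449 -0.828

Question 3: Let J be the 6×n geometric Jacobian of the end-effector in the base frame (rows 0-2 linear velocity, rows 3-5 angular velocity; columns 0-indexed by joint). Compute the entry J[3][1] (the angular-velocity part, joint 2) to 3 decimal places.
-0.866

axis z_1 = (-0.8660,0.5000,0.0000); lever o_n−o_1 = (-1.4142,-2.4495,-2.8284)
cross product → J_v[:, 1] = (-1.4142,-2.4495,2.8284)
J_ω[:, 1] = z_1
entry J[3][1] = -0.8660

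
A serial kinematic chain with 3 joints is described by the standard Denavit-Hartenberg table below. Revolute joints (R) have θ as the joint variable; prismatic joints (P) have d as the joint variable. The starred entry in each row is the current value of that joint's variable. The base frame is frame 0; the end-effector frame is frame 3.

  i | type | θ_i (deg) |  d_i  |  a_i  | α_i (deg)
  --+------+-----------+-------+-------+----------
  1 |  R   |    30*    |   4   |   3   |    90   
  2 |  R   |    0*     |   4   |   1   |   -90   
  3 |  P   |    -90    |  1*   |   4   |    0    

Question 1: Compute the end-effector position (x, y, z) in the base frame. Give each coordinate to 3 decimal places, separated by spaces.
after link 1: o_1 = (2.5981, 1.5000, 4.0000)
after link 2: o_2 = (5.4641, -1.4641, 4.0000)
after link 3: o_3 = (7.4641, -4.9282, 5.0000)

7.464 -4.928 5.000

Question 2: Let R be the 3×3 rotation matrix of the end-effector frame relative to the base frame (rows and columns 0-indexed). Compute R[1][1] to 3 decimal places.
End-effector y-axis (col 1 of R) = (0.8660,0.5000,0.0000)
R[1][1] = 0.5000

0.500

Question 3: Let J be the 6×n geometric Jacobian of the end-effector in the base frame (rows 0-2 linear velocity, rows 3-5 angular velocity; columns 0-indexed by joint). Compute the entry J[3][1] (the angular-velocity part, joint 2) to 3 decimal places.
axis z_1 = (0.5000,-0.8660,0.0000); lever o_n−o_1 = (4.8660,-6.4282,1.0000)
cross product → J_v[:, 1] = (-0.8660,-0.5000,1.0000)
J_ω[:, 1] = z_1
entry J[3][1] = 0.5000

0.500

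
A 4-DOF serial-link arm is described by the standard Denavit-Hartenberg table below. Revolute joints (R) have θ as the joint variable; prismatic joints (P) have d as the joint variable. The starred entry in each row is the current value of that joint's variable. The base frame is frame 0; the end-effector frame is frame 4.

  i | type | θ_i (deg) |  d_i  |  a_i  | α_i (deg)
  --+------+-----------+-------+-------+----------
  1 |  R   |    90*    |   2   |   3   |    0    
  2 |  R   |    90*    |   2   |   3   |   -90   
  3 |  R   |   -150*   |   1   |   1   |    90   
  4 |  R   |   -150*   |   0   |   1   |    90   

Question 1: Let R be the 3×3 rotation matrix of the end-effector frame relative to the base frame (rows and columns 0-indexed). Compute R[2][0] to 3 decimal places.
-0.433

End-effector x-axis (col 0 of R) = (-0.7500,0.5000,-0.4330)
R[2][0] = -0.4330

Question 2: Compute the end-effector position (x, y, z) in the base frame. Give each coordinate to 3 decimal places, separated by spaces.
after link 1: o_1 = (0.0000, 3.0000, 2.0000)
after link 2: o_2 = (-3.0000, 3.0000, 4.0000)
after link 3: o_3 = (-2.1340, 2.0000, 4.5000)
after link 4: o_4 = (-2.8840, 2.5000, 4.0670)

-2.884 2.500 4.067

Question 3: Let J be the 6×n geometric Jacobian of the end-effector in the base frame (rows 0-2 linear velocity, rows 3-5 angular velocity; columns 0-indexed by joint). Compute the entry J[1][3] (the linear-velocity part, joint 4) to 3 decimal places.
axis z_3 = (0.5000,-0.0000,-0.8660); lever o_n−o_3 = (-0.7500,0.5000,-0.4330)
cross product → J_v[:, 3] = (0.4330,0.8660,0.2500)
J_ω[:, 3] = z_3
entry J[1][3] = 0.8660

0.866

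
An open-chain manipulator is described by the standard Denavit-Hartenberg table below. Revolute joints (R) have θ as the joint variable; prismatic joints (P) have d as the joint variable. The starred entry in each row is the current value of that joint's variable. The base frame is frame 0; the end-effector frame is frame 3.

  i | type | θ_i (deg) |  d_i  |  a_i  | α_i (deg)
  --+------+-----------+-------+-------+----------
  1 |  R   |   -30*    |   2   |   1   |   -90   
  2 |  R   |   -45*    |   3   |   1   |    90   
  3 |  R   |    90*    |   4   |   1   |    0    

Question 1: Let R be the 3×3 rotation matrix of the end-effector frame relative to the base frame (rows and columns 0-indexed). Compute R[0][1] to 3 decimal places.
End-effector y-axis (col 1 of R) = (-0.6124,0.3536,-0.7071)
R[0][1] = -0.6124

-0.612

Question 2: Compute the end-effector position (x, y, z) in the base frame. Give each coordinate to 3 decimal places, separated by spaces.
1.029 4.025 5.536

after link 1: o_1 = (0.8660, -0.5000, 2.0000)
after link 2: o_2 = (2.9784, 1.7445, 2.7071)
after link 3: o_3 = (1.0289, 4.0248, 5.5355)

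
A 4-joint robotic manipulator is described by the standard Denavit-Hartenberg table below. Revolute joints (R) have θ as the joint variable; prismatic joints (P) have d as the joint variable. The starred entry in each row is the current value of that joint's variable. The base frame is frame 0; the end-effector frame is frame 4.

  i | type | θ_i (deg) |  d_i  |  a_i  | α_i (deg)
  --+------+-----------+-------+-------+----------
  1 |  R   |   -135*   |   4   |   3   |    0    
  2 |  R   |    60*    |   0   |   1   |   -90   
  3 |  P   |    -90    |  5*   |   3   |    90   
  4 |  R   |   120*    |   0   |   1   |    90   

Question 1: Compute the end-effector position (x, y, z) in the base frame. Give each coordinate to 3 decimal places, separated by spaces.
after link 1: o_1 = (-2.1213, -2.1213, 4.0000)
after link 2: o_2 = (-1.8625, -3.0872, 4.0000)
after link 3: o_3 = (2.9671, -1.7932, 7.0000)
after link 4: o_4 = (3.8036, -1.5690, 6.5000)

3.804 -1.569 6.500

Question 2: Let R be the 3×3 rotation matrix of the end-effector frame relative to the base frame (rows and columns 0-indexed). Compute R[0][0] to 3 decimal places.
0.837

End-effector x-axis (col 0 of R) = (0.8365,0.2241,-0.5000)
R[0][0] = 0.8365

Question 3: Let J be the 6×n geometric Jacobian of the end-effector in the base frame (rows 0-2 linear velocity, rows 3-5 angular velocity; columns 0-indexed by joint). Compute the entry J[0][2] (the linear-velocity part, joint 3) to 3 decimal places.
0.966

prismatic axis z_2 = (0.9659,0.2588,0.0000)
J_v[:, 2] = z_2; J_ω[:, 2] = (0,0,0)
entry J[0][2] = 0.9659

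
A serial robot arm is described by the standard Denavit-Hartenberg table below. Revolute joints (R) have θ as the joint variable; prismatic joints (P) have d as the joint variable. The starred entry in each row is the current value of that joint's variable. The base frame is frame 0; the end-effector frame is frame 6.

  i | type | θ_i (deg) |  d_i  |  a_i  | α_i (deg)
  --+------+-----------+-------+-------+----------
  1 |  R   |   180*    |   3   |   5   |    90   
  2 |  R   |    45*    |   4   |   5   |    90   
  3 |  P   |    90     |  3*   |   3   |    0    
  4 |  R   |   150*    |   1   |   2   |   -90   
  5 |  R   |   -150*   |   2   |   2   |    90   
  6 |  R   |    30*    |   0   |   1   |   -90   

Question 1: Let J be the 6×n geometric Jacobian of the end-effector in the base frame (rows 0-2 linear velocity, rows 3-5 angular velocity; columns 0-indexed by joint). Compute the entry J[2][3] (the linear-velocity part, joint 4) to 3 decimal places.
0.589

axis z_3 = (-0.7071,0.0000,-0.7071); lever o_n−o_3 = (-3.4218,-0.8325,-0.0190)
cross product → J_v[:, 3] = (-0.5887,2.4061,0.5887)
J_ω[:, 3] = z_3
entry J[2][3] = 0.5887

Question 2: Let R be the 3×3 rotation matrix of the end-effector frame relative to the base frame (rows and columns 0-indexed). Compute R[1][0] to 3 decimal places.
End-effector x-axis (col 0 of R) = (-0.8775,0.3995,0.2652)
R[1][0] = 0.3995

0.400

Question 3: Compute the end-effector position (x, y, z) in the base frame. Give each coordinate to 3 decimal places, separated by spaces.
-14.079 6.167 4.395

after link 1: o_1 = (-5.0000, 0.0000, 3.0000)
after link 2: o_2 = (-8.5355, 4.0000, 6.5355)
after link 3: o_3 = (-10.6569, 7.0000, 4.4142)
after link 4: o_4 = (-10.6569, 5.2679, 3.0000)
after link 5: o_5 = (-13.2011, 5.7679, 4.1300)
after link 6: o_6 = (-14.0786, 6.1675, 4.3952)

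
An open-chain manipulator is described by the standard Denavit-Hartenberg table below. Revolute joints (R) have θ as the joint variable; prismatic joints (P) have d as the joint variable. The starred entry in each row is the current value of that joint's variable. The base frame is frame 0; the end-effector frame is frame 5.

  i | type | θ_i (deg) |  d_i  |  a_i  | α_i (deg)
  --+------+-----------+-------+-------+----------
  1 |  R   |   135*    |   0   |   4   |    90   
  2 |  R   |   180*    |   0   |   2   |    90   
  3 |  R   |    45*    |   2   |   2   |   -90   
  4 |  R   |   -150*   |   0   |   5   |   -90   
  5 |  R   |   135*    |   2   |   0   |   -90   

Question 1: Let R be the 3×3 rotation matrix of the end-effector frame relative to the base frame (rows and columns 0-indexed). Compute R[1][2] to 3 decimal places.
End-effector z-axis (col 2 of R) = (0.6124,0.7071,-0.3536)
R[1][2] = 0.7071

0.707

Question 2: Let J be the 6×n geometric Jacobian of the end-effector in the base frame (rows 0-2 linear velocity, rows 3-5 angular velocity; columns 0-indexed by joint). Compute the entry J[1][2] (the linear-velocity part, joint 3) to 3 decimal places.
-1.330

axis z_2 = (-0.0000,0.0000,1.0000); lever o_n−o_2 = (-1.3301,0.0000,6.2321)
cross product → J_v[:, 2] = (-0.0000,-1.3301,0.0000)
J_ω[:, 2] = z_2
entry J[1][2] = -1.3301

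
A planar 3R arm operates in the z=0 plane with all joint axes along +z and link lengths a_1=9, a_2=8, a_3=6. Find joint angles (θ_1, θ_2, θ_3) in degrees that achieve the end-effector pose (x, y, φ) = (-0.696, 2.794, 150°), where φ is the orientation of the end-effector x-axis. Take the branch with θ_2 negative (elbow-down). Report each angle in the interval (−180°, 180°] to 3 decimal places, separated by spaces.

59.997 -149.999 -119.998

wrist centre = target − a_3·(cos φ, sin φ) = (4.5002, -0.2060)
cos θ_2 = (20.2938−9²−8²)/(2·9·8) = -0.8660; θ_2 = -149.9988° (elbow-down)
β = atan2(-0.2060,4.5002) = -2.6210°; ψ = atan2(-4.0001,2.0719) = -62.6180°
θ_1 = β − ψ = 59.9971°
θ_3 = φ − θ_1 − θ_2 = -119.9983° (wrapped to (-180°,180°])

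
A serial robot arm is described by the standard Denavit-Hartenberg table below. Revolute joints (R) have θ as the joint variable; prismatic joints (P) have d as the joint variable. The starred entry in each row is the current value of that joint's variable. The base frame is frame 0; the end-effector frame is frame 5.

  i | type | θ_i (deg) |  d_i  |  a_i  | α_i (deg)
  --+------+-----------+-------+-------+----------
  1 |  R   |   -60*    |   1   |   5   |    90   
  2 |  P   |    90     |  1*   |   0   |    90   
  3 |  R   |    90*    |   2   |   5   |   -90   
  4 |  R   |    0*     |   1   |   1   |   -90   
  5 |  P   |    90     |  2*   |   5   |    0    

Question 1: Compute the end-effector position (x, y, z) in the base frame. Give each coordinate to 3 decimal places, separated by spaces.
-3.562 -7.830 5.000

after link 1: o_1 = (2.5000, -4.3301, 1.0000)
after link 2: o_2 = (1.6340, -4.8301, 1.0000)
after link 3: o_3 = (-1.6962, -9.0622, 1.0000)
after link 4: o_4 = (-2.5622, -9.5622, 0.0000)
after link 5: o_5 = (-3.5622, -7.8301, 5.0000)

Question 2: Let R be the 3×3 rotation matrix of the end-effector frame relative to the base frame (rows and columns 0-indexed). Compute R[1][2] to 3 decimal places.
End-effector z-axis (col 2 of R) = (-0.5000,0.8660,-0.0000)
R[1][2] = 0.8660

0.866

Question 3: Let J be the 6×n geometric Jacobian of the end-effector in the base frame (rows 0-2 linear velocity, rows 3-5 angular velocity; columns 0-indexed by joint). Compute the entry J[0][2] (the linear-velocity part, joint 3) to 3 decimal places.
-3.464

axis z_2 = (0.5000,-0.8660,-0.0000); lever o_n−o_2 = (-5.1962,-3.0000,4.0000)
cross product → J_v[:, 2] = (-3.4641,-2.0000,-6.0000)
J_ω[:, 2] = z_2
entry J[0][2] = -3.4641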